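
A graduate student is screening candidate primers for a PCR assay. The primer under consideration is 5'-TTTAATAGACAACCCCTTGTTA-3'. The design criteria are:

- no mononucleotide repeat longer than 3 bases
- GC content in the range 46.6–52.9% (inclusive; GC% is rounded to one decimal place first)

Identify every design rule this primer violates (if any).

Base counts: A=7, T=8, G=2, C=5 (length 22).
homopolymer run: longest run = 4, exceeds 3 ✗
GC content: GC 7/22 = 31.8%, outside 46.6–52.9% ✗

Fails: homopolymer run, GC content.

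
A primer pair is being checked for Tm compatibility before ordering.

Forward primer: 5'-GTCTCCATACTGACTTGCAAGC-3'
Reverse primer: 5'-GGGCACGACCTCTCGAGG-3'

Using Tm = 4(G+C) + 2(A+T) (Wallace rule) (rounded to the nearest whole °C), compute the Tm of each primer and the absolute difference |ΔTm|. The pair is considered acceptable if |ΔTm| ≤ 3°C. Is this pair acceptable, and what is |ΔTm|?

Forward: A=5 T=6 G=4 C=7 → Tm = 2·11 + 4·11 = 66°C.
Reverse: A=3 T=2 G=7 C=6 → Tm = 2·5 + 4·13 = 62°C.
|ΔTm| = |66 − 62| = 4°C, > 3°C.

|ΔTm| = 4°C; the pair is not acceptable.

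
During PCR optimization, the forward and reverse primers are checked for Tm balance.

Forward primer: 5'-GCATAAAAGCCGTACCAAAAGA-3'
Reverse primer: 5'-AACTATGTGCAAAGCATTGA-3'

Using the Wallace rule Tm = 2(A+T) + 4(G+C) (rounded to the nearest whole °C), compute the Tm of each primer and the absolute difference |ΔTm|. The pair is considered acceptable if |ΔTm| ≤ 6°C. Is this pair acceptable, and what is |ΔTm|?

Forward: A=11 T=2 G=4 C=5 → Tm = 2·13 + 4·9 = 62°C.
Reverse: A=8 T=5 G=4 C=3 → Tm = 2·13 + 4·7 = 54°C.
|ΔTm| = |62 − 54| = 8°C, > 6°C.

|ΔTm| = 8°C; the pair is not acceptable.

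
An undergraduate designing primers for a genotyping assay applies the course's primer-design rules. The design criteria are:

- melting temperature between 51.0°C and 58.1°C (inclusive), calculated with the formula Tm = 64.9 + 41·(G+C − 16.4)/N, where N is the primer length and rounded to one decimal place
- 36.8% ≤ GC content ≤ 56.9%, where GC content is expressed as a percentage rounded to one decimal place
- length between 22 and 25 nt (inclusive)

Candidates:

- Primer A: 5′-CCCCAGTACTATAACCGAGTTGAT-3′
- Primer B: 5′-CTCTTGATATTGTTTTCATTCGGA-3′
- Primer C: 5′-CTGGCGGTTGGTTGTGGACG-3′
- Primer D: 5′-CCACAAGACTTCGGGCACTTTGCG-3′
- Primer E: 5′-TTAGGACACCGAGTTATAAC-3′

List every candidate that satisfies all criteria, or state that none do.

Primer A (24 nt, A=7 T=6 G=4 C=7): Tm = 64.9 + 41·(11 − 16.4)/24 = 55.7°C ✓; GC 11/24 = 45.8% ✓; length 24 ✓ — passes.
Primer B (24 nt, A=4 T=12 G=4 C=4): Tm = 64.9 + 41·(8 − 16.4)/24 = 50.6°C, outside 51.0–58.1°C ✗; GC 8/24 = 33.3%, outside 36.8–56.9% ✗; length 24 ✓ — fails.
Primer C (20 nt, A=1 T=6 G=10 C=3): Tm = 64.9 + 41·(13 − 16.4)/20 = 57.9°C ✓; GC 13/20 = 65.0%, outside 36.8–56.9% ✗; length 20, outside 22–25 ✗ — fails.
Primer D (24 nt, A=5 T=5 G=6 C=8): Tm = 64.9 + 41·(14 − 16.4)/24 = 60.8°C, outside 51.0–58.1°C ✗; GC 14/24 = 58.3%, outside 36.8–56.9% ✗; length 24 ✓ — fails.
Primer E (20 nt, A=7 T=5 G=4 C=4): Tm = 64.9 + 41·(8 − 16.4)/20 = 47.7°C, outside 51.0–58.1°C ✗; GC 8/20 = 40.0% ✓; length 20, outside 22–25 ✗ — fails.

Primer A only.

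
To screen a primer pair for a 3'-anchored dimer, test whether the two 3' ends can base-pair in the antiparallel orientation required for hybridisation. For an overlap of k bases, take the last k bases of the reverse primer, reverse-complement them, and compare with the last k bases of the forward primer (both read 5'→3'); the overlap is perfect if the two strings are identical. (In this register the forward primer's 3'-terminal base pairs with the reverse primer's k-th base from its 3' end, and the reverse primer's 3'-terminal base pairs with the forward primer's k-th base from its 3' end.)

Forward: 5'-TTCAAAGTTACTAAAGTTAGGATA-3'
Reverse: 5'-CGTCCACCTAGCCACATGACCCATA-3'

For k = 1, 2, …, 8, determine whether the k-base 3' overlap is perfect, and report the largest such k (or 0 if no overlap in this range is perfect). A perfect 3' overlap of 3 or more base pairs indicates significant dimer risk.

Last 8 bases (5'→3') — forward …TTAGGATA, reverse …GACCCATA.
Reverse complement of the reverse primer's last 8 bases: TATGGGTC; its first k bases are the reverse complement of the reverse primer's last k bases, so a perfect k-base overlap needs the forward primer's last k bases to equal them.
Comparing (forward last k vs required): k=1: A vs T ✗; k=2: TA vs TA ✓; k=3: ATA vs TAT ✗; k=4: GATA vs TATG ✗; k=5: GGATA vs TATGG ✗; k=6: AGGATA vs TATGGG ✗; k=7: TAGGATA vs TATGGGT ✗; k=8: TTAGGATA vs TATGGGTC ✗.
Only k = 2 is perfect, so the longest perfect 3' overlap is 2.

Longest perfect overlap: 2 complementary base pairs; below the dimer-risk threshold (threshold 3).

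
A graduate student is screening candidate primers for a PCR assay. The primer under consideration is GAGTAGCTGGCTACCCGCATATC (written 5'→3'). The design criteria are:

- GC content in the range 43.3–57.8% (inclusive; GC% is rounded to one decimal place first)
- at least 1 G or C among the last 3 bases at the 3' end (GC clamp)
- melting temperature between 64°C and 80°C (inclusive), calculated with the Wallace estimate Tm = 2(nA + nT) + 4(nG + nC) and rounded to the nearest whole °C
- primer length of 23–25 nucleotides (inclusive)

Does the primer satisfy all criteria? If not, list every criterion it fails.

Base counts: A=5, T=5, G=6, C=7 (length 23).
GC content: GC 13/23 = 56.5% ✓
GC clamp: 3' end ATC has 1 G/C ✓
Tm: Tm = 2·10 + 4·13 = 72°C ✓
length: length 23 ✓

Meets all criteria.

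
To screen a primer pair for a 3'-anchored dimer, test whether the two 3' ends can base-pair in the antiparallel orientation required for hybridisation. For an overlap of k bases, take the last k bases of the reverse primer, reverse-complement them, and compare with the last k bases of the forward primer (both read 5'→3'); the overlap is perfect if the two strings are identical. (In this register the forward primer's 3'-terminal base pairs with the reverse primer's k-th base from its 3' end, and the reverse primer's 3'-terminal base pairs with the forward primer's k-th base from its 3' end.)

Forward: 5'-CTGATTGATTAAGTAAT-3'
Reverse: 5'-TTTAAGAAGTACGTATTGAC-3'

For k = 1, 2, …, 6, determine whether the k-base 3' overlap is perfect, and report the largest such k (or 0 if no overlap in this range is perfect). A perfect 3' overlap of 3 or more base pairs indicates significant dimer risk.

Last 6 bases (5'→3') — forward …AGTAAT, reverse …ATTGAC.
Reverse complement of the reverse primer's last 6 bases: GTCAAT; its first k bases are the reverse complement of the reverse primer's last k bases, so a perfect k-base overlap needs the forward primer's last k bases to equal them.
Comparing (forward last k vs required): k=1: T vs G ✗; k=2: AT vs GT ✗; k=3: AAT vs GTC ✗; k=4: TAAT vs GTCA ✗; k=5: GTAAT vs GTCAA ✗; k=6: AGTAAT vs GTCAAT ✗.
No overlap length from 1 to 6 is perfect, so the longest perfect 3' overlap is 0.

Longest perfect overlap: 0 complementary base pairs; below the dimer-risk threshold (threshold 3).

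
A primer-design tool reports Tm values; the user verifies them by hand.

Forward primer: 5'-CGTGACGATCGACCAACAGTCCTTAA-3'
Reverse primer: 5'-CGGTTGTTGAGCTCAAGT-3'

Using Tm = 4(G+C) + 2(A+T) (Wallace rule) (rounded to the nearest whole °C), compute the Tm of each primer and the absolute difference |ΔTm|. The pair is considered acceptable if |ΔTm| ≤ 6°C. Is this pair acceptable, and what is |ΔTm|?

|ΔTm| = 24°C; the pair is not acceptable.

Forward: A=8 T=5 G=5 C=8 → Tm = 2·13 + 4·13 = 78°C.
Reverse: A=3 T=6 G=6 C=3 → Tm = 2·9 + 4·9 = 54°C.
|ΔTm| = |78 − 54| = 24°C, > 6°C.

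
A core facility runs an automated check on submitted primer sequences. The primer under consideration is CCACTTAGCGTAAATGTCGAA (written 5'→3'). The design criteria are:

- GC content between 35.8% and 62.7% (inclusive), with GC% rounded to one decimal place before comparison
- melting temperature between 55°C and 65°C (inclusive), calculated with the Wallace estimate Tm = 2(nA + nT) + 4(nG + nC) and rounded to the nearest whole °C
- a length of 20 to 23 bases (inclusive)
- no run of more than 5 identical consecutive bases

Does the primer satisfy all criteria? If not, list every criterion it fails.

Meets all criteria.

Base counts: A=7, T=5, G=4, C=5 (length 21).
GC content: GC 9/21 = 42.9% ✓
Tm: Tm = 2·12 + 4·9 = 60°C ✓
length: length 21 ✓
homopolymer run: longest run = 3 ✓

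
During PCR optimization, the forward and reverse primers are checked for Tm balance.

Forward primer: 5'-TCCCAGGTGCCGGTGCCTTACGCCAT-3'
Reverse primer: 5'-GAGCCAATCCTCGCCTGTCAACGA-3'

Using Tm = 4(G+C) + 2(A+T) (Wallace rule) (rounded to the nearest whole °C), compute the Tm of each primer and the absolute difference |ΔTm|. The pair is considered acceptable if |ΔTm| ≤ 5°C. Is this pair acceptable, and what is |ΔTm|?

Forward: A=3 T=6 G=7 C=10 → Tm = 2·9 + 4·17 = 86°C.
Reverse: A=6 T=4 G=5 C=9 → Tm = 2·10 + 4·14 = 76°C.
|ΔTm| = |86 − 76| = 10°C, > 5°C.

|ΔTm| = 10°C; the pair is not acceptable.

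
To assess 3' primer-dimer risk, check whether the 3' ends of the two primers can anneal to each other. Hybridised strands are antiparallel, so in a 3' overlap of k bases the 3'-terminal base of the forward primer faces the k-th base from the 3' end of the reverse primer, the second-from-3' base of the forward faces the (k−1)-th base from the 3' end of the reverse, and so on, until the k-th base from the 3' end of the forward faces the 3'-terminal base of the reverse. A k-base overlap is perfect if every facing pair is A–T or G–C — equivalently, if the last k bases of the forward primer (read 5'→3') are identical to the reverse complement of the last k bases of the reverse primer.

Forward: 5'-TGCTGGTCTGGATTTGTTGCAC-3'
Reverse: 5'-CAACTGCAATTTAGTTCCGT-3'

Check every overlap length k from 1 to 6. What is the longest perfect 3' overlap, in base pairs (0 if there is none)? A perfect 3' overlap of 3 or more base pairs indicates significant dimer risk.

Last 6 bases (5'→3') — forward …TTGCAC, reverse …TTCCGT.
Reverse complement of the reverse primer's last 6 bases: ACGGAA; its first k bases are the reverse complement of the reverse primer's last k bases, so a perfect k-base overlap needs the forward primer's last k bases to equal them.
Comparing (forward last k vs required): k=1: C vs A ✗; k=2: AC vs AC ✓; k=3: CAC vs ACG ✗; k=4: GCAC vs ACGG ✗; k=5: TGCAC vs ACGGA ✗; k=6: TTGCAC vs ACGGAA ✗.
Only k = 2 is perfect, so the longest perfect 3' overlap is 2.

Longest perfect overlap: 2 complementary base pairs; below the dimer-risk threshold (threshold 3).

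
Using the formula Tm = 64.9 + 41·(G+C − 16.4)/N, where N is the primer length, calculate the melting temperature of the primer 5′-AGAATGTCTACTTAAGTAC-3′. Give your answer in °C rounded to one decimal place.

Base counts: A=7, T=6, G=3, C=3; G+C = 6, N = 19.
Tm = 64.9 + 41·(6 − 16.4)/19 = 64.9 + -426.40/19 = 42.5°C.

42.5°C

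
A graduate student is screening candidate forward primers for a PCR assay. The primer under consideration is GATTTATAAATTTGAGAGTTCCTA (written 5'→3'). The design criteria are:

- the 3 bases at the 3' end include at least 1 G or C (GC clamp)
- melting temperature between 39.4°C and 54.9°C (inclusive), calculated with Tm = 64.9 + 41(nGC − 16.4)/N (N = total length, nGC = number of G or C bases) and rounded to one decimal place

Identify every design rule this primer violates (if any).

Base counts: A=8, T=10, G=4, C=2 (length 24).
GC clamp: 3' end CTA has 1 G/C ✓
Tm: Tm = 64.9 + 41·(6 − 16.4)/24 = 47.1°C ✓

Meets all criteria.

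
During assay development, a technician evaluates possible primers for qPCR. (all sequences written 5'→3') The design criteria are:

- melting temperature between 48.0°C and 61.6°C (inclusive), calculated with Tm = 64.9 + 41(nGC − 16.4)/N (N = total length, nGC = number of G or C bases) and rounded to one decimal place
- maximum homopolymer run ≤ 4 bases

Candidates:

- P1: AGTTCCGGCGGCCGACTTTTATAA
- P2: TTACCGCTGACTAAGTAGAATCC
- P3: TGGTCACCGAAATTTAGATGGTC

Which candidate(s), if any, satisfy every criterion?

P1 (24 nt, A=5 T=7 G=6 C=6): Tm = 64.9 + 41·(12 − 16.4)/24 = 57.4°C ✓; longest run = 4 ✓ — passes.
P2 (23 nt, A=7 T=6 G=4 C=6): Tm = 64.9 + 41·(10 − 16.4)/23 = 53.5°C ✓; longest run = 2 ✓ — passes.
P3 (23 nt, A=6 T=7 G=6 C=4): Tm = 64.9 + 41·(10 − 16.4)/23 = 53.5°C ✓; longest run = 3 ✓ — passes.

P1, P2 and P3.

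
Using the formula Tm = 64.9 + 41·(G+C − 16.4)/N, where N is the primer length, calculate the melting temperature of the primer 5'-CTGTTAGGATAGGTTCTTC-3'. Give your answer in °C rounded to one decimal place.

Base counts: A=3, T=8, G=5, C=3; G+C = 8, N = 19.
Tm = 64.9 + 41·(8 − 16.4)/19 = 64.9 + -344.40/19 = 46.8°C.

46.8°C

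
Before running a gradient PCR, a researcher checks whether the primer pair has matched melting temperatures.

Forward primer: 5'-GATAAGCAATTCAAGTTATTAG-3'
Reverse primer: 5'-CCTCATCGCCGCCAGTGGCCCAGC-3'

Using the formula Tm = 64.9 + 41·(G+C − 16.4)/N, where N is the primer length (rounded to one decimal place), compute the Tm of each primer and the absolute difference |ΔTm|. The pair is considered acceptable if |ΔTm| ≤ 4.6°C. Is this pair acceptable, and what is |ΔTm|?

|ΔTm| = 22.1°C; the pair is not acceptable.

Forward: G+C = 6, N = 22 → Tm = 64.9 + 41·(6 − 16.4)/22 = 45.5°C.
Reverse: G+C = 18, N = 24 → Tm = 64.9 + 41·(18 − 16.4)/24 = 67.6°C.
|ΔTm| = |45.5 − 67.6| = 22.1°C, > 4.6°C.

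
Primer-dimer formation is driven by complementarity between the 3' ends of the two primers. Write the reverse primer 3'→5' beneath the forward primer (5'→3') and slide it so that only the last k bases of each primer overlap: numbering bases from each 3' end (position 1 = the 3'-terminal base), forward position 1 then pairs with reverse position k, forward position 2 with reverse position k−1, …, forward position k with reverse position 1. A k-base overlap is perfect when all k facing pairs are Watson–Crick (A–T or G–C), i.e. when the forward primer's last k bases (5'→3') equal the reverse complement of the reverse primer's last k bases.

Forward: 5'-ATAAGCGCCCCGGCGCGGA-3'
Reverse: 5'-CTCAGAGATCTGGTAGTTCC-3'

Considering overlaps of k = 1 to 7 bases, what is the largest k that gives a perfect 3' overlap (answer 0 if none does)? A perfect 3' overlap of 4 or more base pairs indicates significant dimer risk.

Last 7 bases (5'→3') — forward …GCGCGGA, reverse …TAGTTCC.
Reverse complement of the reverse primer's last 7 bases: GGAACTA; its first k bases are the reverse complement of the reverse primer's last k bases, so a perfect k-base overlap needs the forward primer's last k bases to equal them.
Comparing (forward last k vs required): k=1: A vs G ✗; k=2: GA vs GG ✗; k=3: GGA vs GGA ✓; k=4: CGGA vs GGAA ✗; k=5: GCGGA vs GGAAC ✗; k=6: CGCGGA vs GGAACT ✗; k=7: GCGCGGA vs GGAACTA ✗.
Only k = 3 is perfect, so the longest perfect 3' overlap is 3.

Longest perfect overlap: 3 complementary base pairs; below the dimer-risk threshold (threshold 4).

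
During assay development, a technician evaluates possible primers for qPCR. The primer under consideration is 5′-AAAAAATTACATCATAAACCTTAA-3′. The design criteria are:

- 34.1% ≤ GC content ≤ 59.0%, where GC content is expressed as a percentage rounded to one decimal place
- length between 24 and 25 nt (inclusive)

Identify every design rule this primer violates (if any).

Fails: GC content.

Base counts: A=14, T=6, G=0, C=4 (length 24).
GC content: GC 4/24 = 16.7%, outside 34.1–59.0% ✗
length: length 24 ✓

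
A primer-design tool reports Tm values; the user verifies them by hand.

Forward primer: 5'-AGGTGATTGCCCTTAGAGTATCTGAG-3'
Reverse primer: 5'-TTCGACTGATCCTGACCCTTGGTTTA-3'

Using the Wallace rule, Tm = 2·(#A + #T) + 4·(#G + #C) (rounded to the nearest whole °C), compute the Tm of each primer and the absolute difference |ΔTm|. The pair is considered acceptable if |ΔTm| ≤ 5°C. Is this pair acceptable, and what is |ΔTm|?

|ΔTm| = 0°C; the pair is acceptable.

Forward: A=6 T=8 G=8 C=4 → Tm = 2·14 + 4·12 = 76°C.
Reverse: A=4 T=10 G=5 C=7 → Tm = 2·14 + 4·12 = 76°C.
|ΔTm| = |76 − 76| = 0°C, ≤ 5°C.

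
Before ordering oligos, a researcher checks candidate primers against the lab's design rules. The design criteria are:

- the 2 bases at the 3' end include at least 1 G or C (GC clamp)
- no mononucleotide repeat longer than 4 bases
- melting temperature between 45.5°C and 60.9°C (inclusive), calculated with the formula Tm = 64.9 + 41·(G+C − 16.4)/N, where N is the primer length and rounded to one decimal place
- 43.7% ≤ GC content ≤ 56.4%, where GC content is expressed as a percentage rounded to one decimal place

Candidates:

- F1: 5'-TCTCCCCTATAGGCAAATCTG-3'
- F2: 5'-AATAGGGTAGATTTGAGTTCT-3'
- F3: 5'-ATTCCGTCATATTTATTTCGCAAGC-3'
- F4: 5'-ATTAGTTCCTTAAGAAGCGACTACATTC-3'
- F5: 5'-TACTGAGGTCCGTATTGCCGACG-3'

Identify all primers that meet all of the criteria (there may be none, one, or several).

F1 only.

F1 (21 nt, A=5 T=6 G=3 C=7): 3' end TG has 1 G/C ✓; longest run = 4 ✓; Tm = 64.9 + 41·(10 − 16.4)/21 = 52.4°C ✓; GC 10/21 = 47.6% ✓ — passes.
F2 (21 nt, A=6 T=8 G=6 C=1): 3' end CT has 1 G/C ✓; longest run = 3 ✓; Tm = 64.9 + 41·(7 − 16.4)/21 = 46.5°C ✓; GC 7/21 = 33.3%, outside 43.7–56.4% ✗ — fails.
F3 (25 nt, A=6 T=10 G=3 C=6): 3' end GC has 2 G/C ✓; longest run = 3 ✓; Tm = 64.9 + 41·(9 − 16.4)/25 = 52.8°C ✓; GC 9/25 = 36.0%, outside 43.7–56.4% ✗ — fails.
F4 (28 nt, A=9 T=9 G=4 C=6): 3' end TC has 1 G/C ✓; longest run = 2 ✓; Tm = 64.9 + 41·(10 − 16.4)/28 = 55.5°C ✓; GC 10/28 = 35.7%, outside 43.7–56.4% ✗ — fails.
F5 (23 nt, A=4 T=6 G=7 C=6): 3' end CG has 2 G/C ✓; longest run = 2 ✓; Tm = 64.9 + 41·(13 − 16.4)/23 = 58.8°C ✓; GC 13/23 = 56.5%, outside 43.7–56.4% ✗ — fails.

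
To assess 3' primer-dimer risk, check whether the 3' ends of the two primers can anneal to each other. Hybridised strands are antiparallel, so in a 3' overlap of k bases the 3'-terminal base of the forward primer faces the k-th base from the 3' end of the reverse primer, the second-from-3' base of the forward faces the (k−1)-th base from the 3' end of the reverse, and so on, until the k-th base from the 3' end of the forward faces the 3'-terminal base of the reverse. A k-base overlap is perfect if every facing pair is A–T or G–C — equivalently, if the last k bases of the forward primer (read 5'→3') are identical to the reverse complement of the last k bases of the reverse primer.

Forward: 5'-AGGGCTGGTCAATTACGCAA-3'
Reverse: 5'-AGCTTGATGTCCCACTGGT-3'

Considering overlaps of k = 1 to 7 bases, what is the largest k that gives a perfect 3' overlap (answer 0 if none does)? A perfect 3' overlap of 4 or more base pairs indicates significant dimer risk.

Last 7 bases (5'→3') — forward …TACGCAA, reverse …CACTGGT.
Reverse complement of the reverse primer's last 7 bases: ACCAGTG; its first k bases are the reverse complement of the reverse primer's last k bases, so a perfect k-base overlap needs the forward primer's last k bases to equal them.
Comparing (forward last k vs required): k=1: A vs A ✓; k=2: AA vs AC ✗; k=3: CAA vs ACC ✗; k=4: GCAA vs ACCA ✗; k=5: CGCAA vs ACCAG ✗; k=6: ACGCAA vs ACCAGT ✗; k=7: TACGCAA vs ACCAGTG ✗.
Only k = 1 is perfect, so the longest perfect 3' overlap is 1.

Longest perfect overlap: 1 complementary base pair; below the dimer-risk threshold (threshold 4).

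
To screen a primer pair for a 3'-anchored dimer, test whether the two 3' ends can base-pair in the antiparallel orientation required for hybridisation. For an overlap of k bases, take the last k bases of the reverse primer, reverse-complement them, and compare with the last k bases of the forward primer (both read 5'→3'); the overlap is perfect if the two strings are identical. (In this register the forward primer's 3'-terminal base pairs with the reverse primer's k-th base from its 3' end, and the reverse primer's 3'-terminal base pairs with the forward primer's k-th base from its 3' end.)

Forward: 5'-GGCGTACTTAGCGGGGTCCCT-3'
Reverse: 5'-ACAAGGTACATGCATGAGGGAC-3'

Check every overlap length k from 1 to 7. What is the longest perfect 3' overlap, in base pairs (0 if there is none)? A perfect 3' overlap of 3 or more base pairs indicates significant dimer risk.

Last 7 bases (5'→3') — forward …GGTCCCT, reverse …GAGGGAC.
Reverse complement of the reverse primer's last 7 bases: GTCCCTC; its first k bases are the reverse complement of the reverse primer's last k bases, so a perfect k-base overlap needs the forward primer's last k bases to equal them.
Comparing (forward last k vs required): k=1: T vs G ✗; k=2: CT vs GT ✗; k=3: CCT vs GTC ✗; k=4: CCCT vs GTCC ✗; k=5: TCCCT vs GTCCC ✗; k=6: GTCCCT vs GTCCCT ✓; k=7: GGTCCCT vs GTCCCTC ✗.
Only k = 6 is perfect, so the longest perfect 3' overlap is 6.

Longest perfect overlap: 6 complementary base pairs; significant dimer risk (threshold 3).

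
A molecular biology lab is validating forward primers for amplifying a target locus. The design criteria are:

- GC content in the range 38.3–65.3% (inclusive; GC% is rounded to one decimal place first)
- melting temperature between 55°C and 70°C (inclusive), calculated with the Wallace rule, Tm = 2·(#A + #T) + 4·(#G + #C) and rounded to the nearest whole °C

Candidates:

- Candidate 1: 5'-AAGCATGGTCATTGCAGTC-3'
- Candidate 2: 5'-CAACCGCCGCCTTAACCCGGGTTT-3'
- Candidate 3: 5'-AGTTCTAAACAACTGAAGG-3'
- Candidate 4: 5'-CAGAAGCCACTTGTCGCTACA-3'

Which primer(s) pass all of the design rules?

Candidate 1 and Candidate 4.

Candidate 1 (19 nt, A=5 T=5 G=5 C=4): GC 9/19 = 47.4% ✓; Tm = 2·10 + 4·9 = 56°C ✓ — passes.
Candidate 2 (24 nt, A=4 T=5 G=5 C=10): GC 15/24 = 62.5% ✓; Tm = 2·9 + 4·15 = 78°C, outside 55–70°C ✗ — fails.
Candidate 3 (19 nt, A=8 T=4 G=4 C=3): GC 7/19 = 36.8%, outside 38.3–65.3% ✗; Tm = 2·12 + 4·7 = 52°C, outside 55–70°C ✗ — fails.
Candidate 4 (21 nt, A=6 T=4 G=4 C=7): GC 11/21 = 52.4% ✓; Tm = 2·10 + 4·11 = 64°C ✓ — passes.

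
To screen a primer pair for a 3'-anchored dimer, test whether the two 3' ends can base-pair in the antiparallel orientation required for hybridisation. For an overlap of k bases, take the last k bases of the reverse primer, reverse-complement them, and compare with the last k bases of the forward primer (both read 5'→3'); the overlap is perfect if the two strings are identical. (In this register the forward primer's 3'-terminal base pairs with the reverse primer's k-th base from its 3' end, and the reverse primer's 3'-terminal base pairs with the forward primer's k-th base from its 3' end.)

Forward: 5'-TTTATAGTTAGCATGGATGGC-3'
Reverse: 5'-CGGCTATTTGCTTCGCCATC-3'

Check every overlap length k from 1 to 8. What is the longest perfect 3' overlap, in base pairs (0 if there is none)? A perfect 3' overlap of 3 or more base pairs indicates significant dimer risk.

Longest perfect overlap: 6 complementary base pairs; significant dimer risk (threshold 3).

Last 8 bases (5'→3') — forward …TGGATGGC, reverse …TCGCCATC.
Reverse complement of the reverse primer's last 8 bases: GATGGCGA; its first k bases are the reverse complement of the reverse primer's last k bases, so a perfect k-base overlap needs the forward primer's last k bases to equal them.
Comparing (forward last k vs required): k=1: C vs G ✗; k=2: GC vs GA ✗; k=3: GGC vs GAT ✗; k=4: TGGC vs GATG ✗; k=5: ATGGC vs GATGG ✗; k=6: GATGGC vs GATGGC ✓; k=7: GGATGGC vs GATGGCG ✗; k=8: TGGATGGC vs GATGGCGA ✗.
Only k = 6 is perfect, so the longest perfect 3' overlap is 6.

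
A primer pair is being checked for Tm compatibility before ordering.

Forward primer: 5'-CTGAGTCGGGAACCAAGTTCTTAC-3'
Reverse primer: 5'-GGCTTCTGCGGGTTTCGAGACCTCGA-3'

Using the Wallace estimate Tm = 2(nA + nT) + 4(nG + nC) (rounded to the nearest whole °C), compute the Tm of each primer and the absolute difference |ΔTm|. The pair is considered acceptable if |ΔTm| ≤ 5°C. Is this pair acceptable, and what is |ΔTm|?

|ΔTm| = 12°C; the pair is not acceptable.

Forward: A=6 T=6 G=6 C=6 → Tm = 2·12 + 4·12 = 72°C.
Reverse: A=3 T=7 G=9 C=7 → Tm = 2·10 + 4·16 = 84°C.
|ΔTm| = |72 − 84| = 12°C, > 5°C.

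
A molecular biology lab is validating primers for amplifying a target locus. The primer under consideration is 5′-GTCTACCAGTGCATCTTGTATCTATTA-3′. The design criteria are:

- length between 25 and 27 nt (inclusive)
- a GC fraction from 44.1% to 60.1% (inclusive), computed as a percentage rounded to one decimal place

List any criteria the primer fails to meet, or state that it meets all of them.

Base counts: A=6, T=11, G=4, C=6 (length 27).
length: length 27 ✓
GC content: GC 10/27 = 37.0%, outside 44.1–60.1% ✗

Fails: GC content.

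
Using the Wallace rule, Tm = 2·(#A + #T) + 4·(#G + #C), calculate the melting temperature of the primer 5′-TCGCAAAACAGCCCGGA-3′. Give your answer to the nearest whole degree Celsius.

Base counts: A=6, T=1, G=4, C=6 (length 17).
Tm = 2·(6+1) + 4·(4+6) = 2·7 + 4·10 = 14 + 40 = 54°C.

54°C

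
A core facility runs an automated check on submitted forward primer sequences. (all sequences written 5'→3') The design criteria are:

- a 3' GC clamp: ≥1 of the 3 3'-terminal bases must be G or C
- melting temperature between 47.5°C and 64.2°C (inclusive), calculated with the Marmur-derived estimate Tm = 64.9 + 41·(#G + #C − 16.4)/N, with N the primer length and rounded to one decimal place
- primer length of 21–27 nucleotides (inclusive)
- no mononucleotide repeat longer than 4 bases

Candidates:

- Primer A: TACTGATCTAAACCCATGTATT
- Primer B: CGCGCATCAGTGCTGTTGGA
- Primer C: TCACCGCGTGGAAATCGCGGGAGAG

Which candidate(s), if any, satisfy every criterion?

Primer A (22 nt, A=7 T=8 G=2 C=5): 3' end ATT has 0 G/C, need ≥1 ✗; Tm = 64.9 + 41·(7 − 16.4)/22 = 47.4°C, outside 47.5–64.2°C ✗; length 22 ✓; longest run = 3 ✓ — fails.
Primer B (20 nt, A=3 T=5 G=7 C=5): 3' end GGA has 2 G/C ✓; Tm = 64.9 + 41·(12 − 16.4)/20 = 55.9°C ✓; length 20, outside 21–27 ✗; longest run = 2 ✓ — fails.
Primer C (25 nt, A=6 T=3 G=10 C=6): 3' end GAG has 2 G/C ✓; Tm = 64.9 + 41·(16 − 16.4)/25 = 64.2°C ✓; length 25 ✓; longest run = 3 ✓ — passes.

Primer C only.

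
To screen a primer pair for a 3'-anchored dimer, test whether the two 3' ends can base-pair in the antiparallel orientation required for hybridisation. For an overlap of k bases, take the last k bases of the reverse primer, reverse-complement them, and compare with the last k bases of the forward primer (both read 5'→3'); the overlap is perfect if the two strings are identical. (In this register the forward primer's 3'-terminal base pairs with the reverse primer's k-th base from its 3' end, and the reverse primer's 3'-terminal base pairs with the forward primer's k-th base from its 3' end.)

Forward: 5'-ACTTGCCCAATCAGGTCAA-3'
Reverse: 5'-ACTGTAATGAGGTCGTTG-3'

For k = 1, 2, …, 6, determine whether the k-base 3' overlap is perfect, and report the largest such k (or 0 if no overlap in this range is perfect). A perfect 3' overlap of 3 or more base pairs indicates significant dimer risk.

Longest perfect overlap: 3 complementary base pairs; significant dimer risk (threshold 3).

Last 6 bases (5'→3') — forward …GGTCAA, reverse …TCGTTG.
Reverse complement of the reverse primer's last 6 bases: CAACGA; its first k bases are the reverse complement of the reverse primer's last k bases, so a perfect k-base overlap needs the forward primer's last k bases to equal them.
Comparing (forward last k vs required): k=1: A vs C ✗; k=2: AA vs CA ✗; k=3: CAA vs CAA ✓; k=4: TCAA vs CAAC ✗; k=5: GTCAA vs CAACG ✗; k=6: GGTCAA vs CAACGA ✗.
Only k = 3 is perfect, so the longest perfect 3' overlap is 3.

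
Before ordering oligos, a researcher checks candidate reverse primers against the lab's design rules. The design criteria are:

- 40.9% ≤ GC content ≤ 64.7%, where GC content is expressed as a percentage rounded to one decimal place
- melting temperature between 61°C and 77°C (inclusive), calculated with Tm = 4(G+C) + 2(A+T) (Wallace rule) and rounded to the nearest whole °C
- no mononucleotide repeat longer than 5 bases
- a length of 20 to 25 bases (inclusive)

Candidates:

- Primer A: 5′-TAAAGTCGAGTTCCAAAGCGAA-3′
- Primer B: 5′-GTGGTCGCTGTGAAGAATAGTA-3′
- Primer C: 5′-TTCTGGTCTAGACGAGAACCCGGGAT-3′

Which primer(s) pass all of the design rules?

Primer A and Primer B.

Primer A (22 nt, A=9 T=4 G=5 C=4): GC 9/22 = 40.9% ✓; Tm = 2·13 + 4·9 = 62°C ✓; longest run = 3 ✓; length 22 ✓ — passes.
Primer B (22 nt, A=6 T=6 G=8 C=2): GC 10/22 = 45.5% ✓; Tm = 2·12 + 4·10 = 64°C ✓; longest run = 2 ✓; length 22 ✓ — passes.
Primer C (26 nt, A=6 T=6 G=8 C=6): GC 14/26 = 53.8% ✓; Tm = 2·12 + 4·14 = 80°C, outside 61–77°C ✗; longest run = 3 ✓; length 26, outside 20–25 ✗ — fails.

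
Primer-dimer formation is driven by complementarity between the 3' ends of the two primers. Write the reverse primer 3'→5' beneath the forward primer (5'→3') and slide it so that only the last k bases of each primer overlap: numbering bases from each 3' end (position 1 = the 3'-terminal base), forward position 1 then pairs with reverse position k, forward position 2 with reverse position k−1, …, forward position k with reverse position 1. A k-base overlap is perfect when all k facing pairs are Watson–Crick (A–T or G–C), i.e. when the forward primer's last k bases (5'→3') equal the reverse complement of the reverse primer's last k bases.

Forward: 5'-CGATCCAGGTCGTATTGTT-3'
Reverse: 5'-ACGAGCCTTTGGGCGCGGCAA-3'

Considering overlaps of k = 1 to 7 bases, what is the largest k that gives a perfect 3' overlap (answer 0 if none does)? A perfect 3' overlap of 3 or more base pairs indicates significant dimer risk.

Longest perfect overlap: 2 complementary base pairs; below the dimer-risk threshold (threshold 3).

Last 7 bases (5'→3') — forward …TATTGTT, reverse …GCGGCAA.
Reverse complement of the reverse primer's last 7 bases: TTGCCGC; its first k bases are the reverse complement of the reverse primer's last k bases, so a perfect k-base overlap needs the forward primer's last k bases to equal them.
Comparing (forward last k vs required): k=1: T vs T ✓; k=2: TT vs TT ✓; k=3: GTT vs TTG ✗; k=4: TGTT vs TTGC ✗; k=5: TTGTT vs TTGCC ✗; k=6: ATTGTT vs TTGCCG ✗; k=7: TATTGTT vs TTGCCGC ✗.
Perfect overlaps at k = 1, 2; the largest is 2.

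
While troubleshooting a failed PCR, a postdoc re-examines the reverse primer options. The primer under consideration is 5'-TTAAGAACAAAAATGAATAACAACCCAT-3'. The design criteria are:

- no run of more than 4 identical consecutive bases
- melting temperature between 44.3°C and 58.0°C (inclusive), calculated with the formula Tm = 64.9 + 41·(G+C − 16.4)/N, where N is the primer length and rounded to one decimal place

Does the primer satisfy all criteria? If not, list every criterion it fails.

Fails: homopolymer run.

Base counts: A=16, T=5, G=2, C=5 (length 28).
homopolymer run: longest run = 5, exceeds 4 ✗
Tm: Tm = 64.9 + 41·(7 − 16.4)/28 = 51.1°C ✓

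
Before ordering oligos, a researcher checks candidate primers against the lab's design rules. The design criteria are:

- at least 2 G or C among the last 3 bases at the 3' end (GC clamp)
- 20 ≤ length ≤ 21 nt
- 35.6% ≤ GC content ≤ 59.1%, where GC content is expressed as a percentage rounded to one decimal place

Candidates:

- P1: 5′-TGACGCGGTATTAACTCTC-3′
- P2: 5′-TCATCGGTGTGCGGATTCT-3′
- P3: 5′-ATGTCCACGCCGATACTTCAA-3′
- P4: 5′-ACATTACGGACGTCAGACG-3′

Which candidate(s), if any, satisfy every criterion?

None of the candidates satisfy all criteria.

P1 (19 nt, A=4 T=6 G=4 C=5): 3' end CTC has 2 G/C ✓; length 19, outside 20–21 ✗; GC 9/19 = 47.4% ✓ — fails.
P2 (19 nt, A=2 T=7 G=6 C=4): 3' end TCT has 1 G/C, need ≥2 ✗; length 19, outside 20–21 ✗; GC 10/19 = 52.6% ✓ — fails.
P3 (21 nt, A=6 T=5 G=3 C=7): 3' end CAA has 1 G/C, need ≥2 ✗; length 21 ✓; GC 10/21 = 47.6% ✓ — fails.
P4 (19 nt, A=6 T=3 G=5 C=5): 3' end ACG has 2 G/C ✓; length 19, outside 20–21 ✗; GC 10/19 = 52.6% ✓ — fails.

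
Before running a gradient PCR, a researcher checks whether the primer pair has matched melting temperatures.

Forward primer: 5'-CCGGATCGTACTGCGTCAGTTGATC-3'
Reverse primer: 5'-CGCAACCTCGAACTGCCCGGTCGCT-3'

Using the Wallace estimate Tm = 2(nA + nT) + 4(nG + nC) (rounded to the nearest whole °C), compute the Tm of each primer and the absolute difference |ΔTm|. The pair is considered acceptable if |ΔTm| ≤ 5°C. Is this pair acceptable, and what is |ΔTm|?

Forward: A=4 T=7 G=7 C=7 → Tm = 2·11 + 4·14 = 78°C.
Reverse: A=4 T=4 G=6 C=11 → Tm = 2·8 + 4·17 = 84°C.
|ΔTm| = |78 − 84| = 6°C, > 5°C.

|ΔTm| = 6°C; the pair is not acceptable.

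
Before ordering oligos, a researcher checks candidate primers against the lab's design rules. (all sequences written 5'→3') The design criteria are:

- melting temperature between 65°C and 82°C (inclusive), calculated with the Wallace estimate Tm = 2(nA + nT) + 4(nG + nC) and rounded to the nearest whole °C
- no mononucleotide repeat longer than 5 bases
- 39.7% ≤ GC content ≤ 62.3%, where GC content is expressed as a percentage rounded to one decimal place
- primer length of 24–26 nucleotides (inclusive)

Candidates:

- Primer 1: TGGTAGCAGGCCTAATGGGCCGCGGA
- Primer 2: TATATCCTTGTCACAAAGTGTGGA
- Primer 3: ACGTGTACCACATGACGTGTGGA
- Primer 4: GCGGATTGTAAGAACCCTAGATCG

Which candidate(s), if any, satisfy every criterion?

Primer 1 (26 nt, A=5 T=4 G=11 C=6): Tm = 2·9 + 4·17 = 86°C, outside 65–82°C ✗; longest run = 3 ✓; GC 17/26 = 65.4%, outside 39.7–62.3% ✗; length 26 ✓ — fails.
Primer 2 (24 nt, A=7 T=8 G=5 C=4): Tm = 2·15 + 4·9 = 66°C ✓; longest run = 3 ✓; GC 9/24 = 37.5%, outside 39.7–62.3% ✗; length 24 ✓ — fails.
Primer 3 (23 nt, A=6 T=5 G=7 C=5): Tm = 2·11 + 4·12 = 70°C ✓; longest run = 2 ✓; GC 12/23 = 52.2% ✓; length 23, outside 24–26 ✗ — fails.
Primer 4 (24 nt, A=7 T=5 G=7 C=5): Tm = 2·12 + 4·12 = 72°C ✓; longest run = 3 ✓; GC 12/24 = 50.0% ✓; length 24 ✓ — passes.

Primer 4 only.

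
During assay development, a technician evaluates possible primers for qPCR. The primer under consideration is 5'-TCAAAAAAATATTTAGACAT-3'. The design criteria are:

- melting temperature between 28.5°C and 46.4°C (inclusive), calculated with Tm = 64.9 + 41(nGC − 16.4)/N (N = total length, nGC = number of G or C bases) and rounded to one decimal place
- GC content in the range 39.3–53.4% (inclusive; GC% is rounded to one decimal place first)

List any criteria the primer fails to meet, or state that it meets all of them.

Base counts: A=11, T=6, G=1, C=2 (length 20).
Tm: Tm = 64.9 + 41·(3 − 16.4)/20 = 37.4°C ✓
GC content: GC 3/20 = 15.0%, outside 39.3–53.4% ✗

Fails: GC content.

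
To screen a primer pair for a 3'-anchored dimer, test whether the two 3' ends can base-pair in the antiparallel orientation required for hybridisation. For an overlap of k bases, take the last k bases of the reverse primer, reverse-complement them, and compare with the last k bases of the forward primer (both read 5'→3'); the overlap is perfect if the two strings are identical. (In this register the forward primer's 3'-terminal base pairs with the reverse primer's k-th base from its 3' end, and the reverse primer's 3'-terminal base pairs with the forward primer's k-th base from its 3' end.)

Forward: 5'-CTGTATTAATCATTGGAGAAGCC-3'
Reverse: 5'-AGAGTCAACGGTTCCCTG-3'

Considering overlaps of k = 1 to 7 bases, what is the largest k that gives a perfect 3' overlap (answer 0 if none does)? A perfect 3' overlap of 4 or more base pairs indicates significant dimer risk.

Last 7 bases (5'→3') — forward …AGAAGCC, reverse …TTCCCTG.
Reverse complement of the reverse primer's last 7 bases: CAGGGAA; its first k bases are the reverse complement of the reverse primer's last k bases, so a perfect k-base overlap needs the forward primer's last k bases to equal them.
Comparing (forward last k vs required): k=1: C vs C ✓; k=2: CC vs CA ✗; k=3: GCC vs CAG ✗; k=4: AGCC vs CAGG ✗; k=5: AAGCC vs CAGGG ✗; k=6: GAAGCC vs CAGGGA ✗; k=7: AGAAGCC vs CAGGGAA ✗.
Only k = 1 is perfect, so the longest perfect 3' overlap is 1.

Longest perfect overlap: 1 complementary base pair; below the dimer-risk threshold (threshold 4).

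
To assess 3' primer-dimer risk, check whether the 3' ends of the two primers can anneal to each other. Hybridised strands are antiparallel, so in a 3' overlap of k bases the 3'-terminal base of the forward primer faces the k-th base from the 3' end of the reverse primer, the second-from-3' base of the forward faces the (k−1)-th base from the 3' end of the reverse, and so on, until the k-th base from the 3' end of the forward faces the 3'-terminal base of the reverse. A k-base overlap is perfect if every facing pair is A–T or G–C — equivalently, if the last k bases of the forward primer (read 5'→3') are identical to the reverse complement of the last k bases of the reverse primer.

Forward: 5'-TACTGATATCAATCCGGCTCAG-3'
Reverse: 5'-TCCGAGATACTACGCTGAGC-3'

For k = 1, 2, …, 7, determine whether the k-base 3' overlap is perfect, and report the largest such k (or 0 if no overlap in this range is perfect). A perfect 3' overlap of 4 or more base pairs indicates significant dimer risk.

Longest perfect overlap: 6 complementary base pairs; significant dimer risk (threshold 4).

Last 7 bases (5'→3') — forward …GGCTCAG, reverse …GCTGAGC.
Reverse complement of the reverse primer's last 7 bases: GCTCAGC; its first k bases are the reverse complement of the reverse primer's last k bases, so a perfect k-base overlap needs the forward primer's last k bases to equal them.
Comparing (forward last k vs required): k=1: G vs G ✓; k=2: AG vs GC ✗; k=3: CAG vs GCT ✗; k=4: TCAG vs GCTC ✗; k=5: CTCAG vs GCTCA ✗; k=6: GCTCAG vs GCTCAG ✓; k=7: GGCTCAG vs GCTCAGC ✗.
Perfect overlaps at k = 1, 6; the largest is 6.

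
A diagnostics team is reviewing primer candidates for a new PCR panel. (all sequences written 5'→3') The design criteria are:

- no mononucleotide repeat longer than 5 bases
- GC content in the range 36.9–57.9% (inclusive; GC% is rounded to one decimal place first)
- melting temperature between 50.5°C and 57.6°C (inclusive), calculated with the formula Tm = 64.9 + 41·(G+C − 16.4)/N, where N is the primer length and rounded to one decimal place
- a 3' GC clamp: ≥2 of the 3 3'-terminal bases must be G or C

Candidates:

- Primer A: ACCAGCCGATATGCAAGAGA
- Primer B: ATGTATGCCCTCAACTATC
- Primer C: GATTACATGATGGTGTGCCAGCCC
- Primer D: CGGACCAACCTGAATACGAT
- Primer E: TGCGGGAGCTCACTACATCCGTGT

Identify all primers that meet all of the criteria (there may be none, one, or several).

None of the candidates satisfy all criteria.

Primer A (20 nt, A=8 T=2 G=5 C=5): longest run = 2 ✓; GC 10/20 = 50.0% ✓; Tm = 64.9 + 41·(10 − 16.4)/20 = 51.8°C ✓; 3' end AGA has 1 G/C, need ≥2 ✗ — fails.
Primer B (19 nt, A=5 T=6 G=2 C=6): longest run = 3 ✓; GC 8/19 = 42.1% ✓; Tm = 64.9 + 41·(8 − 16.4)/19 = 46.8°C, outside 50.5–57.6°C ✗; 3' end ATC has 1 G/C, need ≥2 ✗ — fails.
Primer C (24 nt, A=5 T=6 G=7 C=6): longest run = 3 ✓; GC 13/24 = 54.2% ✓; Tm = 64.9 + 41·(13 − 16.4)/24 = 59.1°C, outside 50.5–57.6°C ✗; 3' end CCC has 3 G/C ✓ — fails.
Primer D (20 nt, A=7 T=3 G=4 C=6): longest run = 2 ✓; GC 10/20 = 50.0% ✓; Tm = 64.9 + 41·(10 − 16.4)/20 = 51.8°C ✓; 3' end GAT has 1 G/C, need ≥2 ✗ — fails.
Primer E (24 nt, A=4 T=6 G=7 C=7): longest run = 3 ✓; GC 14/24 = 58.3%, outside 36.9–57.9% ✗; Tm = 64.9 + 41·(14 − 16.4)/24 = 60.8°C, outside 50.5–57.6°C ✗; 3' end TGT has 1 G/C, need ≥2 ✗ — fails.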